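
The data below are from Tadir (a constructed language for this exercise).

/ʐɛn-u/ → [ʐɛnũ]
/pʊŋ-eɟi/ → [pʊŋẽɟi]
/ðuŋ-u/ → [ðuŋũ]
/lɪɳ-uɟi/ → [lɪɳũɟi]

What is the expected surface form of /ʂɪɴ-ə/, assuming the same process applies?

The data show progressive nasality assimilation (vowel nasalisation): /u/ → [ũ] after /n/; /e/ → [ẽ] after /ŋ/; /u/ → [ũ] after /ŋ/; /u/ → [ũ] after /ɳ/ — a vowel is nasalised by an immediately preceding nasal consonant.
/ə/ sits next to the nasal /ɴ/ and is therefore nasalised to [ə̃].

[ʂɪɴə̃]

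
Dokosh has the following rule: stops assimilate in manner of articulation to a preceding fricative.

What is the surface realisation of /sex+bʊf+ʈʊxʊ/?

[sexβʊfʂʊxʊ]

/b/ is a voiced bilabial stop. The preceding trigger /x/ is a fricative, so /b/ must become a fricative as well.
The voiced bilabial fricative is [β], so /b/ → [β].
At the second juncture, /ʈ/ likewise becomes [ʂ] adjacent to /f/.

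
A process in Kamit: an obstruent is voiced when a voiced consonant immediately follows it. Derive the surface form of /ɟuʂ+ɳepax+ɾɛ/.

[ɟuʐɳepaɣɾɛ]

/ʂ/ is a voiceless retroflex fricative. The following trigger /ɳ/ is voiced, so /ʂ/ must become voiced as well.
The voiced retroflex fricative is [ʐ], so /ʂ/ → [ʐ].
The same rule applies at the second boundary: /x/ → [ɣ] next to /ɾ/.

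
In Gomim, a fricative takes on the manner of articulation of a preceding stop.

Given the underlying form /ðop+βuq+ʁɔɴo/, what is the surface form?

The rule targets /β/ (voiced bilabial fricative), which sits after the trigger /p/ (stop).
The voiced bilabial stop is [b], so /β/ → [b].
The same rule applies at the second boundary: /ʁ/ → [ɢ] next to /q/.

[ðopbuqɢɔɴo]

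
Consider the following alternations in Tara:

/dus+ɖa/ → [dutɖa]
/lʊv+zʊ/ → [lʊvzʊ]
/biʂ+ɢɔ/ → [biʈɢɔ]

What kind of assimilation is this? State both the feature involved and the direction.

regressive manner assimilation

Underlying /s/ is realised as [t] next to /ɖ/; /ɖ/ itself does not change.
The change fricative → stop matches the manner of the following /ɖ/, identifying this as manner assimilation.
Place and voice are unchanged, so the assimilation is partial, not total.
The other alternating form patterns the same way: /ʂ/ → [ʈ] before /ɢ/ (fricative → stop, matching a stop) — only manner changes, and always toward the following segment.
No alternation appears in [lʊvzʊ]: there the adjacent consonants already agree in manner (/v/ and /z/ are both fricatives), so this form is consistent with the same rule.
The trigger is the following segment, so the direction is regressive (anticipatory).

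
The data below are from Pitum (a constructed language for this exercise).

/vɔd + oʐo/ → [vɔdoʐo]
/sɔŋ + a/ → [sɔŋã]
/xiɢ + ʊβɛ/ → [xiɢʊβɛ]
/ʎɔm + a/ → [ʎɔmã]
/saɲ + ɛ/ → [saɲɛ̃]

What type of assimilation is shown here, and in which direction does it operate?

The vowel /a/ surfaces as nasalised [ã] next to the preceding nasal /ŋ/ — it has acquired the [+nasal] feature of its neighbour.
The other forms show the same pattern: /a/ → [ã] after /m/; /ɛ/ → [ɛ̃] after /ɲ/ — each time a vowel is nasalised next to a preceding nasal.
No change occurs in [vɔdoʐo], [xiɢʊβɛ] because the vowel at the boundary is adjacent to an oral consonant, not a nasal (/o/ next to /d/; /ʊ/ next to /ɢ/).
Because the conditioning nasal is to the left of the vowel that changes, the process is progressive (perseverative).

progressive nasality assimilation (vowel nasalisation)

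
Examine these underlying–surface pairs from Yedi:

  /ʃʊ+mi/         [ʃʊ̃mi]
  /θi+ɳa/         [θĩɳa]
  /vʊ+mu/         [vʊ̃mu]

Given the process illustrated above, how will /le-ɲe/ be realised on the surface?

The data show regressive nasality assimilation (vowel nasalisation): /ʊ/ → [ʊ̃] before /m/; /i/ → [ĩ] before /ɳ/ — a vowel is nasalised by an immediately following nasal consonant.
The vowel /e/ is adjacent to the following nasal /ɲ/, so it acquires [+nasal] and surfaces as [ẽ].

[lẽɲe]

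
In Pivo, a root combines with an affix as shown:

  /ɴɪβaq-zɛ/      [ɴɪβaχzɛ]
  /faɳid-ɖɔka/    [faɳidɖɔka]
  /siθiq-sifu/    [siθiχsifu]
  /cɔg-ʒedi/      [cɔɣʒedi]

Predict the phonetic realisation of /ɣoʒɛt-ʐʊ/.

The data show regressive manner assimilation: /q/ → [χ] before /z/; /q/ → [χ] before /s/; /g/ → [ɣ] before /ʒ/. In each pair only manner changes, matching the following consonant, while place and voice stay constant.
No alternation appears in [faɳidɖɔka]: there the adjacent consonants already agree in manner (/d/ and /ɖ/ are both stops), so this form is consistent with the same rule.
The rule targets /t/ (voiceless alveolar stop), which sits before the trigger /ʐ/ (fricative).
The voiceless alveolar fricative is [s], so /t/ → [s].

[ɣoʒɛsʐʊ]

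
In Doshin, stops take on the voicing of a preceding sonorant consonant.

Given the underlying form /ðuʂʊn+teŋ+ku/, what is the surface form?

The rule targets /t/ (voiceless alveolar stop), which sits after the trigger /n/ (voiced).
A voiced alveolar stop is [d], so the surface segment is [d].
The same rule applies at the second boundary: /k/ → [g] next to /ŋ/.

[ðuʂʊndeŋgu]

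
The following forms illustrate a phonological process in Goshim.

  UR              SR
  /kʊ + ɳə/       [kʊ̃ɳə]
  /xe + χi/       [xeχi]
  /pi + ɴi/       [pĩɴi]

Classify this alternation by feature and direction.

regressive nasality assimilation (vowel nasalisation)

The vowel /ʊ/ surfaces as nasalised [ʊ̃] next to the following nasal /ɳ/ — it has acquired the [+nasal] feature of its neighbour.
Likewise in the remaining data: /i/ → [ĩ] before /ɴ/ — each time a vowel is nasalised next to a following nasal.
No change occurs in [xeχi] because the vowel at the boundary is adjacent to an oral consonant, not a nasal (/e/ next to /χ/).
Because the conditioning nasal is to the right of the vowel that changes, the process is regressive (anticipatory).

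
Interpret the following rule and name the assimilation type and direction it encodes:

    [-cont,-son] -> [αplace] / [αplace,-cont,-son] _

The shared variable α links the value of the place features (abbreviated [place]) on the target to the same value on the neighbouring segment, so place is the feature that assimilates.
The conditioning segment sits to the left of the focus bar, meaning the trigger precedes the segment that changes — progressive assimilation.

progressive place assimilation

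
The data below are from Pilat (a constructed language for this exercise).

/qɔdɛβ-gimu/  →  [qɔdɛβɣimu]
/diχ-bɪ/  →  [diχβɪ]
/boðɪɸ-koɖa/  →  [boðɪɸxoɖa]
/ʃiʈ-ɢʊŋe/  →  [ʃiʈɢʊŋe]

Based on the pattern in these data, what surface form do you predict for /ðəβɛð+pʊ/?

The data show progressive manner assimilation: /g/ → [ɣ] after /β/; /b/ → [β] after /χ/; /k/ → [x] after /ɸ/. In each pair only manner changes, matching the preceding consonant, while place and voice stay constant.
No alternation appears in [ʃiʈɢʊŋe]: there the adjacent consonants already agree in manner (/ɢ/ and /ʈ/ are both stops), so this form is consistent with the same rule.
/p/ is a voiceless bilabial stop. The preceding trigger /ð/ is a fricative, so /p/ must become a fricative as well.
Changing only its manner to fricative gives [ɸ] — the voiceless bilabial fricative.

[ðəβɛðɸʊ]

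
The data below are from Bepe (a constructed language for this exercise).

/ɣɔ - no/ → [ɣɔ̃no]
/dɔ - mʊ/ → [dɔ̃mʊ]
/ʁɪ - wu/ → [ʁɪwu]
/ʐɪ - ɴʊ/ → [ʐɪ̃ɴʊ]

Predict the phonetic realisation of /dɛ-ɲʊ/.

[dɛ̃ɲʊ]

The data show regressive nasality assimilation (vowel nasalisation): /ɔ/ → [ɔ̃] before /n/; /ɔ/ → [ɔ̃] before /m/; /ɪ/ → [ɪ̃] before /ɴ/ — a vowel is nasalised by an immediately following nasal consonant.
No change occurs in [ʁɪwu] because the vowel at the boundary is adjacent to an oral consonant, not a nasal (/ɪ/ next to /w/).
The vowel /ɛ/ is adjacent to the following nasal /ɲ/, so it acquires [+nasal] and surfaces as [ɛ̃].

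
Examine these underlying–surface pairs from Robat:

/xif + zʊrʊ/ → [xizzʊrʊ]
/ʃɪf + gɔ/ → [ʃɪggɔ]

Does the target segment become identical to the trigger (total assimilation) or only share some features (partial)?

Underlying /f/ is realised as [z] next to /z/; /z/ itself does not change.
The output [z] is identical to the trigger /z/ — every feature (place, manner, voicing) has been copied — so this is total assimilation.
The other form behaves the same way: /f/ → [g] before /g/ — in each case the output is a copy of the following consonant.

total assimilation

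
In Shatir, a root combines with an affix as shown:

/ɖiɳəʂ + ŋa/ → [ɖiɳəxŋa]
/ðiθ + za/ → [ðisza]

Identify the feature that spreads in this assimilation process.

place

Underlying /ʂ/ is realised as [x] next to /ŋ/; /ŋ/ itself does not change.
The change retroflex → velar matches the place of the following /ŋ/, identifying this as place assimilation.
The other alternating form patterns the same way: /θ/ → [s] before /z/ (dental → alveolar, matching alveolar) — only place changes, and always toward the following segment.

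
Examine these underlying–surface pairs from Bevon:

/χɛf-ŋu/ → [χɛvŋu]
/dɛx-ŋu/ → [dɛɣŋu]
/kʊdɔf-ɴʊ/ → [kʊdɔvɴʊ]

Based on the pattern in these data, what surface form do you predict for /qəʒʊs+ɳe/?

[qəʒʊzɳe]

The data show regressive voicing assimilation: /f/ → [v] before /ŋ/; /x/ → [ɣ] before /ŋ/; /f/ → [v] before /ɴ/. In each pair only voicing changes, matching the following consonant, while place and manner stay constant.
/s/ is a voiceless alveolar fricative. The following trigger /ɳ/ is voiced, so /s/ must become voiced as well.
The voiced alveolar fricative is [z], so /s/ → [z].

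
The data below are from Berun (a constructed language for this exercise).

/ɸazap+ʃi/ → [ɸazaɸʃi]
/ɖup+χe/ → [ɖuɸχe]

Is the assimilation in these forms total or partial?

Comparing underlying and surface forms, /p/ → [ɸ] is the alternation; the neighbouring /ʃ/ is constant.
The change stop → fricative matches the manner of the following /ʃ/, identifying this as manner assimilation.
Place and voice are unchanged, so the assimilation is partial, not total.
The other alternating form patterns the same way: /p/ → [ɸ] before /χ/ (stop → fricative, matching a fricative) — only manner changes, and always toward the following segment.

partial assimilation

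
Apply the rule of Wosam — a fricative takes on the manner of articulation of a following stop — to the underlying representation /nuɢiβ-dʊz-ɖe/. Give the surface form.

/β/ is a voiced bilabial fricative. The following trigger /d/ is a stop, so /β/ must become a stop as well.
Changing only its manner to stop gives [b] — the voiced bilabial stop.
The same rule applies at the second boundary: /z/ → [d] next to /ɖ/.

[nuɢibdʊdɖe]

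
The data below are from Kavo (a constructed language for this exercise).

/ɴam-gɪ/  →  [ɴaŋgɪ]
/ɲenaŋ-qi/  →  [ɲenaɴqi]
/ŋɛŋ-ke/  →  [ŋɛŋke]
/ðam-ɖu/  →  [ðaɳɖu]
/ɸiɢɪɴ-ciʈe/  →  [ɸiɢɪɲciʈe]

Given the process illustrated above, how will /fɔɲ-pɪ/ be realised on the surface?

[fɔmpɪ]

The data show regressive place assimilation: /m/ → [ŋ] before /g/; /ŋ/ → [ɴ] before /q/; /m/ → [ɳ] before /ɖ/; /ɴ/ → [ɲ] before /c/. In each pair only place changes, matching the following consonant, while manner and voice stay constant.
No alternation appears in [ŋɛŋke]: there the adjacent consonants already agree in place (/ŋ/ and /k/ are both velar), so this form is consistent with the same rule.
/ɲ/ is a voiced palatal nasal. The following trigger /p/ is bilabial, so /ɲ/ must become bilabial as well.
Changing only its place to bilabial gives [m] — the voiced bilabial nasal.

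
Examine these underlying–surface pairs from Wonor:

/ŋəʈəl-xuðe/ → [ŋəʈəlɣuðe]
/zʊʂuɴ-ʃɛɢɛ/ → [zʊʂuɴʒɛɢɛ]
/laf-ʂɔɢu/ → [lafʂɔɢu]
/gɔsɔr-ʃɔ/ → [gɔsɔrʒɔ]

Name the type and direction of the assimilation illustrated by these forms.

Underlying /x/ is realised as [ɣ] next to /l/; /l/ itself does not change.
The change voiceless → voiced matches the voicing of the preceding /l/, identifying this as voicing assimilation.
Place and manner are unchanged, so the assimilation is partial, not total.
Checking the remaining alternations: /ʃ/ → [ʒ] after /ɴ/ (voiceless → voiced, matching voiced); /ʃ/ → [ʒ] after /r/ (voiceless → voiced, matching voiced) — only voicing changes, and always toward the preceding segment.
Nothing changes in [lafʂɔɢu]: there the adjacent consonants already agree in voicing (/ʂ/ and /f/ are both voiceless), so this form is consistent with the same rule.
Since the segment that changes follows the conditioning segment, the assimilation is progressive.

progressive voicing assimilation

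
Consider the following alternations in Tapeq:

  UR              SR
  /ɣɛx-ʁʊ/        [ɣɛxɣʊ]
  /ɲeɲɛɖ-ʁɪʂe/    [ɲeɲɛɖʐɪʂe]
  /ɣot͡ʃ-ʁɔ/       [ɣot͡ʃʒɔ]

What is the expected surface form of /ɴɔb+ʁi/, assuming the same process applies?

The data show progressive place assimilation: /ʁ/ → [ɣ] after /x/; /ʁ/ → [ʐ] after /ɖ/; /ʁ/ → [ʒ] after /t͡ʃ/. In each pair only place changes, matching the preceding consonant, while manner and voice stay constant.
/ʁ/ is a voiced uvular fricative. The preceding trigger /b/ is bilabial, so /ʁ/ must become bilabial as well.
Changing only its place to bilabial gives [β] — the voiced bilabial fricative.

[ɴɔbβi]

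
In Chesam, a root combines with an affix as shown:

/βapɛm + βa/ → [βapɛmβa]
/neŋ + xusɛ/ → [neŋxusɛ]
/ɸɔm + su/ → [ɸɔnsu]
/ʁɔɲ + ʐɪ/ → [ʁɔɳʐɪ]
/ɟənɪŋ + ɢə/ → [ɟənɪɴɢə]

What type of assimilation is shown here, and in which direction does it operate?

regressive place assimilation

The segment that alternates is /m/, which surfaces as [n] when adjacent to /s/.
/m/ is bilabial while /s/ is alveolar; the output [n] is alveolar, matching the trigger — so the feature that spreads is place.
Manner and voice are unchanged, so the assimilation is partial, not total.
The other alternating forms pattern the same way: /ɲ/ → [ɳ] before /ʐ/ (palatal → retroflex, matching retroflex); /ŋ/ → [ɴ] before /ɢ/ (velar → uvular, matching uvular) — only place changes, and always toward the following segment.
Nothing changes in [βapɛmβa], [neŋxusɛ]: there the adjacent consonants already agree in place (/m/ and /β/ are both bilabial; /ŋ/ and /x/ are both velar), so these forms are consistent with the same rule.
Since the segment that changes precedes the conditioning segment, the assimilation is regressive.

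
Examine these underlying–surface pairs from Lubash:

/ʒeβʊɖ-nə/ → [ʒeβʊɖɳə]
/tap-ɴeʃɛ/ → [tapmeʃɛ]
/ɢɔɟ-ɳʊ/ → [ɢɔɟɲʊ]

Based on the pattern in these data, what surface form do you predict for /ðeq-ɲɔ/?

[ðeqɴɔ]

The data show progressive place assimilation: /n/ → [ɳ] after /ɖ/; /ɴ/ → [m] after /p/; /ɳ/ → [ɲ] after /ɟ/. In each pair only place changes, matching the preceding consonant, while manner and voice stay constant.
/ɲ/ is a voiced palatal nasal. The preceding trigger /q/ is uvular, so /ɲ/ must become uvular as well.
The voiced uvular nasal is [ɴ], so /ɲ/ → [ɴ].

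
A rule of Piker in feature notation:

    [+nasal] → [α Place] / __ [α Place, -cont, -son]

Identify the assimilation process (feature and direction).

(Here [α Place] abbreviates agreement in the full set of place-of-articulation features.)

The rule copies the place features (abbreviated [Place]) from the environment onto the target, so the assimilating feature is place.
The conditioning segment sits to the right of the focus bar, meaning the trigger follows the segment that changes — regressive assimilation.

regressive place assimilation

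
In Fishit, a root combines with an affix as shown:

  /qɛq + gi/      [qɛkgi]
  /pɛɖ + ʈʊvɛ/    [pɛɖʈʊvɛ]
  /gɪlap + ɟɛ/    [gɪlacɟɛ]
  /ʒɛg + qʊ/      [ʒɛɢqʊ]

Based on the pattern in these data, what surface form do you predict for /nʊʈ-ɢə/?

[nʊqɢə]

The data show regressive place assimilation: /q/ → [k] before /g/; /p/ → [c] before /ɟ/; /g/ → [ɢ] before /q/. In each pair only place changes, matching the following consonant, while manner and voice stay constant.
Nothing changes in [pɛɖʈʊvɛ]: there the adjacent consonants already agree in place (/ɖ/ and /ʈ/ are both retroflex), so this form is consistent with the same rule.
The rule targets /ʈ/ (voiceless retroflex stop), which sits before the trigger /ɢ/ (uvular).
Changing only its place to uvular gives [q] — the voiceless uvular stop.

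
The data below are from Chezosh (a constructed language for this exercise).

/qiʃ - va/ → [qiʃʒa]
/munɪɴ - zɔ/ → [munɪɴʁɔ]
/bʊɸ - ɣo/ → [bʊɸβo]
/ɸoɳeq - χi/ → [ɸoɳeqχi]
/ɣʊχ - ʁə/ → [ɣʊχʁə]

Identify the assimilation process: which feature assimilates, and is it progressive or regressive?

progressive place assimilation

Underlying /v/ is realised as [ʒ] next to /ʃ/; /ʃ/ itself does not change.
The change labiodental → postalveolar matches the place of the preceding /ʃ/, identifying this as place assimilation.
Manner and voice are unchanged, so the assimilation is partial, not total.
Checking the remaining alternations: /z/ → [ʁ] after /ɴ/ (alveolar → uvular, matching uvular); /ɣ/ → [β] after /ɸ/ (velar → bilabial, matching bilabial) — only place changes, and always toward the preceding segment.
No alternation appears in [ɸoɳeqχi], [ɣʊχʁə]: there the adjacent consonants already agree in place (/χ/ and /q/ are both uvular; /ʁ/ and /χ/ are both uvular), so these forms are consistent with the same rule.
The trigger is the preceding segment, so the direction is progressive (perseverative).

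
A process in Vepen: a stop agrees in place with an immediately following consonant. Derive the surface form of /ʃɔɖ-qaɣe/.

/ɖ/ is a voiced retroflex stop. The following trigger /q/ is uvular, so /ɖ/ must become uvular as well.
A voiced uvular stop is [ɢ], so the surface segment is [ɢ].

[ʃɔɢqaɣe]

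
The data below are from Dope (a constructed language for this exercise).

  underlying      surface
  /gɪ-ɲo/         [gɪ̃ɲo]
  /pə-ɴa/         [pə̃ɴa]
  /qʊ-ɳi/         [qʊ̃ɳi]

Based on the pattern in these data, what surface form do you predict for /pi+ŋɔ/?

[pĩŋɔ]

The data show regressive nasality assimilation (vowel nasalisation): /ɪ/ → [ɪ̃] before /ɲ/; /ə/ → [ə̃] before /ɴ/; /ʊ/ → [ʊ̃] before /ɳ/ — a vowel is nasalised by an immediately following nasal consonant.
The vowel /i/ is adjacent to the following nasal /ŋ/, so it acquires [+nasal] and surfaces as [ĩ].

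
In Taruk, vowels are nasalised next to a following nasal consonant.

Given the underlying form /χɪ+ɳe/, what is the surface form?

[χɪ̃ɳe]

/ɪ/ sits next to the nasal /ɳ/ and is therefore nasalised to [ɪ̃].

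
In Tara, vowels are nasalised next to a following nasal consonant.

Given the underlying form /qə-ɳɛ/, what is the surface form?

/ə/ sits next to the nasal /ɳ/ and is therefore nasalised to [ə̃].

[qə̃ɳɛ]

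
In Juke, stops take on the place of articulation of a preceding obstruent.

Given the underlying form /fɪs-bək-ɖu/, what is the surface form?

[fɪsdəkgu]

The rule targets /b/ (voiced bilabial stop), which sits after the trigger /s/ (alveolar).
Changing only its place to alveolar gives [d] — the voiced alveolar stop.
At the second juncture, /ɖ/ likewise becomes [g] adjacent to /k/.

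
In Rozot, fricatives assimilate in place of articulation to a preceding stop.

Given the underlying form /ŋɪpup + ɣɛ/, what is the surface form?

[ŋɪpupβɛ]

/ɣ/ is a voiced velar fricative. The preceding trigger /p/ is bilabial, so /ɣ/ must become bilabial as well.
The voiced bilabial fricative is [β], so /ɣ/ → [β].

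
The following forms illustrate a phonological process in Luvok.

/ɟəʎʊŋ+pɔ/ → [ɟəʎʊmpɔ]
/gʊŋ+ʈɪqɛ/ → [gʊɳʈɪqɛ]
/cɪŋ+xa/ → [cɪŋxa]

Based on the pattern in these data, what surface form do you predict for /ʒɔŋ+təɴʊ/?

[ʒɔntəɴʊ]

The data show regressive place assimilation: /ŋ/ → [m] before /p/; /ŋ/ → [ɳ] before /ʈ/. In each pair only place changes, matching the following consonant, while manner and voice stay constant.
No alternation appears in [cɪŋxa]: there the adjacent consonants already agree in place (/ŋ/ and /x/ are both velar), so this form is consistent with the same rule.
/ŋ/ is a voiced velar nasal. The following trigger /t/ is alveolar, so /ŋ/ must become alveolar as well.
The voiced alveolar nasal is [n], so /ŋ/ → [n].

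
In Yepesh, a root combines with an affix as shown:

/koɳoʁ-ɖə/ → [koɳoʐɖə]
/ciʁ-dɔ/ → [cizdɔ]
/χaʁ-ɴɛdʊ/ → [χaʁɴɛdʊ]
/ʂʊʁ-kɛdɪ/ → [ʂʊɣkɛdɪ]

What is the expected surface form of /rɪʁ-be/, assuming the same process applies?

[rɪβbe]

The data show regressive place assimilation: /ʁ/ → [ʐ] before /ɖ/; /ʁ/ → [z] before /d/; /ʁ/ → [ɣ] before /k/. In each pair only place changes, matching the following consonant, while manner and voice stay constant.
No alternation appears in [χaʁɴɛdʊ]: there the adjacent consonants already agree in place (/ʁ/ and /ɴ/ are both uvular), so this form is consistent with the same rule.
/ʁ/ is a voiced uvular fricative. The following trigger /b/ is bilabial, so /ʁ/ must become bilabial as well.
The voiced bilabial fricative is [β], so /ʁ/ → [β].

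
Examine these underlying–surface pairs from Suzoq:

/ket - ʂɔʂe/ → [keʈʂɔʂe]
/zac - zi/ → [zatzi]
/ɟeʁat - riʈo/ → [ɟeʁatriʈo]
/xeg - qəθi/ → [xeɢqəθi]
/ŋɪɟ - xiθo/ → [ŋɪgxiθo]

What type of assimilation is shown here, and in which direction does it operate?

Underlying /t/ is realised as [ʈ] next to /ʂ/; /ʂ/ itself does not change.
/t/ is alveolar while /ʂ/ is retroflex; the output [ʈ] is retroflex, matching the trigger — so the feature that spreads is place.
Manner and voice are unchanged, so the assimilation is partial, not total.
The other alternating forms pattern the same way: /c/ → [t] before /z/ (palatal → alveolar, matching alveolar); /g/ → [ɢ] before /q/ (velar → uvular, matching uvular); /ɟ/ → [g] before /x/ (palatal → velar, matching velar) — only place changes, and always toward the following segment.
Nothing changes in [ɟeʁatriʈo]: there the adjacent consonants already agree in place (/t/ and /r/ are both alveolar), so this form is consistent with the same rule.
Since the segment that changes precedes the conditioning segment, the assimilation is regressive.

regressive place assimilation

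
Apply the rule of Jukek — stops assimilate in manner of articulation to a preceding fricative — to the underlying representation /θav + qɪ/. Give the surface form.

/q/ is a voiceless uvular stop. The preceding trigger /v/ is a fricative, so /q/ must become a fricative as well.
Changing only its manner to fricative gives [χ] — the voiceless uvular fricative.

[θavχɪ]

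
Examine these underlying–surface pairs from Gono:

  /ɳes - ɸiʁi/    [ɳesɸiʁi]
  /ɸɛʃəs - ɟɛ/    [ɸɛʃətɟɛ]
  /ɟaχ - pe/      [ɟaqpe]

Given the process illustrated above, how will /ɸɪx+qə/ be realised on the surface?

[ɸɪkqə]

The data show regressive manner assimilation: /s/ → [t] before /ɟ/; /χ/ → [q] before /p/. In each pair only manner changes, matching the following consonant, while place and voice stay constant.
No alternation appears in [ɳesɸiʁi]: there the adjacent consonants already agree in manner (/s/ and /ɸ/ are both fricatives), so this form is consistent with the same rule.
The rule targets /x/ (voiceless velar fricative), which sits before the trigger /q/ (stop).
A voiceless velar stop is [k], so the surface segment is [k].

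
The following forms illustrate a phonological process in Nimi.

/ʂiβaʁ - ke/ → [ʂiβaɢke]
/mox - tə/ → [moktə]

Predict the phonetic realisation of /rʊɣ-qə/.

The data show regressive manner assimilation: /ʁ/ → [ɢ] before /k/; /x/ → [k] before /t/. In each pair only manner changes, matching the following consonant, while place and voice stay constant.
The rule targets /ɣ/ (voiced velar fricative), which sits before the trigger /q/ (stop).
Changing only its manner to stop gives [g] — the voiced velar stop.

[rʊgqə]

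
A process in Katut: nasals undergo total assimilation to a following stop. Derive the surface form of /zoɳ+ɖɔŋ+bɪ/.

[zoɖɖɔbbɪ]

/ɳ/ is the segment targeted by the rule; it sits immediately before /ɖ/, so it assimilates completely and surfaces as [ɖ].
At the second juncture, /ŋ/ likewise becomes [b] adjacent to /b/.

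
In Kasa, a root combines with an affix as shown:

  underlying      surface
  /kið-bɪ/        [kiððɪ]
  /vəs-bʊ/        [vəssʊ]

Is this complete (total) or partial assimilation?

total assimilation

Comparing underlying and surface forms, /b/ → [ð] is the alternation; the neighbouring /ð/ is constant.
The output [ð] is identical to the trigger /ð/ — every feature (place, manner, voicing) has been copied — so this is total assimilation.
The remaining alternation confirms this: /b/ → [s] after /s/ — in each case the output is a copy of the preceding consonant.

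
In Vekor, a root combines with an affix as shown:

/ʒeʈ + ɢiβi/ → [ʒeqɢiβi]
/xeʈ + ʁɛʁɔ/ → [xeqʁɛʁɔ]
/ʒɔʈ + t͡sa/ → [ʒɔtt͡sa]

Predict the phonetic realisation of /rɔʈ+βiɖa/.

[rɔpβiɖa]

The data show regressive place assimilation: /ʈ/ → [q] before /ɢ/; /ʈ/ → [q] before /ʁ/; /ʈ/ → [t] before /t͡s/. In each pair only place changes, matching the following consonant, while manner and voice stay constant.
/ʈ/ is a voiceless retroflex stop. The following trigger /β/ is bilabial, so /ʈ/ must become bilabial as well.
Changing only its place to bilabial gives [p] — the voiceless bilabial stop.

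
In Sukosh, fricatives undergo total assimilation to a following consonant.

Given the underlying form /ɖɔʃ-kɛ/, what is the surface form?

/ʃ/ is the segment targeted by the rule; it sits immediately before /k/, so it assimilates completely and surfaces as [k].

[ɖɔkkɛ]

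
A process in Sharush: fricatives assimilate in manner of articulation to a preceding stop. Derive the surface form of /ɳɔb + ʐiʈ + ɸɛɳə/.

[ɳɔbɖiʈpɛɳə]

/ʐ/ is a voiced retroflex fricative. The preceding trigger /b/ is a stop, so /ʐ/ must become a stop as well.
A voiced retroflex stop is [ɖ], so the surface segment is [ɖ].
At the second juncture, /ɸ/ likewise becomes [p] adjacent to /ʈ/.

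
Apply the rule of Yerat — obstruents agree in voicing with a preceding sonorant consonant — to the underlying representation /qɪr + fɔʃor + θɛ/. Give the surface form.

/f/ is a voiceless labiodental fricative. The preceding trigger /r/ is voiced, so /f/ must become voiced as well.
Changing only its voicing to voiced gives [v] — the voiced labiodental fricative.
At the second juncture, /θ/ likewise becomes [ð] adjacent to /r/.

[qɪrvɔʃorðɛ]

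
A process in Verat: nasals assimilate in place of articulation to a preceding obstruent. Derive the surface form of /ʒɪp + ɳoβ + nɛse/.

[ʒɪpmoβmɛse]

/ɳ/ is a voiced retroflex nasal. The preceding trigger /p/ is bilabial, so /ɳ/ must become bilabial as well.
A voiced bilabial nasal is [m], so the surface segment is [m].
The same rule applies at the second boundary: /n/ → [m] next to /β/.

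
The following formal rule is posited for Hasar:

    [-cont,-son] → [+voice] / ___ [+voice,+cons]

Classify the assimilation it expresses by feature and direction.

regressive voicing assimilation

The structural change is [+voice], and the conditioning segment [+voice,+cons] (a voiced consonant) is itself voiced, so the target comes to share the voicing of its neighbour — voicing assimilation.
Since the environment is written after the underscore, the trigger follows the target; the direction is regressive.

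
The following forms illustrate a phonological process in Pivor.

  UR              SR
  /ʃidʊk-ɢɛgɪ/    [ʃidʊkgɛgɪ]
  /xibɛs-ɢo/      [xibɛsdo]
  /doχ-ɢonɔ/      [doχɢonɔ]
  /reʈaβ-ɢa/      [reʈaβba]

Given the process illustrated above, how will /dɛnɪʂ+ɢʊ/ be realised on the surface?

[dɛnɪʂɖʊ]

The data show progressive place assimilation: /ɢ/ → [g] after /k/; /ɢ/ → [d] after /s/; /ɢ/ → [b] after /β/. In each pair only place changes, matching the preceding consonant, while manner and voice stay constant.
No alternation appears in [doχɢonɔ]: there the adjacent consonants already agree in place (/ɢ/ and /χ/ are both uvular), so this form is consistent with the same rule.
The rule targets /ɢ/ (voiced uvular stop), which sits after the trigger /ʂ/ (retroflex).
A voiced retroflex stop is [ɖ], so the surface segment is [ɖ].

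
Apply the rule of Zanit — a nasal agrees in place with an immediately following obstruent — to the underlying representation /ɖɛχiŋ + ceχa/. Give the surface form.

[ɖɛχiɲceχa]

The rule targets /ŋ/ (voiced velar nasal), which sits before the trigger /c/ (palatal).
A voiced palatal nasal is [ɲ], so the surface segment is [ɲ].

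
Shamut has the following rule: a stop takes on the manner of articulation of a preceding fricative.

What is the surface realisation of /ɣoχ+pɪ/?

/p/ is a voiceless bilabial stop. The preceding trigger /χ/ is a fricative, so /p/ must become a fricative as well.
The voiceless bilabial fricative is [ɸ], so /p/ → [ɸ].

[ɣoχɸɪ]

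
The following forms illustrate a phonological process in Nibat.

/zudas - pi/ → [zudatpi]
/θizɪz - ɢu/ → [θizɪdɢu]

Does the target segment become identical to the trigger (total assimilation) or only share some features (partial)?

partial assimilation

Comparing underlying and surface forms, /s/ → [t] is the alternation; the neighbouring /p/ is constant.
The change fricative → stop matches the manner of the following /p/, identifying this as manner assimilation.
Place and voice are unchanged, so the assimilation is partial, not total.
The other alternating form patterns the same way: /z/ → [d] before /ɢ/ (fricative → stop, matching a stop) — only manner changes, and always toward the following segment.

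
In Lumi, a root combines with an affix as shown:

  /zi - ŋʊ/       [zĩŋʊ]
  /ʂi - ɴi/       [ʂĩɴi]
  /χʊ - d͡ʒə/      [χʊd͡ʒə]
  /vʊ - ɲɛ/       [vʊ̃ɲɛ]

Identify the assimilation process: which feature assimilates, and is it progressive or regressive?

regressive nasality assimilation (vowel nasalisation)

The vowel /i/ surfaces as nasalised [ĩ] next to the following nasal /ŋ/ — it has acquired the [+nasal] feature of its neighbour.
Likewise in the remaining data: /i/ → [ĩ] before /ɴ/; /ʊ/ → [ʊ̃] before /ɲ/ — each time a vowel is nasalised next to a following nasal.
No change occurs in [χʊd͡ʒə] because the vowel at the boundary is adjacent to an oral consonant, not a nasal (/ʊ/ next to /d͡ʒ/).
Because the conditioning nasal is to the right of the vowel that changes, the process is regressive (anticipatory).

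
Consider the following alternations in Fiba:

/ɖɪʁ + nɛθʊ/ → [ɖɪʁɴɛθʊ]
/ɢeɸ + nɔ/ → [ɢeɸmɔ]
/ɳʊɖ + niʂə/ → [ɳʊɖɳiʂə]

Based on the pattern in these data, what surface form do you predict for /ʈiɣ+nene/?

The data show progressive place assimilation: /n/ → [ɴ] after /ʁ/; /n/ → [m] after /ɸ/; /n/ → [ɳ] after /ɖ/. In each pair only place changes, matching the preceding consonant, while manner and voice stay constant.
The rule targets /n/ (voiced alveolar nasal), which sits after the trigger /ɣ/ (velar).
Changing only its place to velar gives [ŋ] — the voiced velar nasal.

[ʈiɣŋene]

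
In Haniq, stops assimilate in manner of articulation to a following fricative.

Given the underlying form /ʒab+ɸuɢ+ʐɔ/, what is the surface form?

[ʒaβɸuʁʐɔ]

/b/ is a voiced bilabial stop. The following trigger /ɸ/ is a fricative, so /b/ must become a fricative as well.
The voiced bilabial fricative is [β], so /b/ → [β].
At the second juncture, /ɢ/ likewise becomes [ʁ] adjacent to /ʐ/.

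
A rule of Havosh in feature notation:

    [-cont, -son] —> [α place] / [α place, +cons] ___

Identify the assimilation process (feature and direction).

The shared variable α links the value of the place features (abbreviated [place]) on the target to the same value on the neighbouring segment, so place is the feature that assimilates.
The conditioning segment sits to the left of the focus bar, meaning the trigger precedes the segment that changes — progressive assimilation.

progressive place assimilation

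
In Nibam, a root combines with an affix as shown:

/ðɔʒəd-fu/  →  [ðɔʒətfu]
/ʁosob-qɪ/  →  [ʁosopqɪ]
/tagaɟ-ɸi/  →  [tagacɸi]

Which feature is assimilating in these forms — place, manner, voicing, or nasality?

voicing

The segment that alternates is /d/, which surfaces as [t] when adjacent to /f/.
The change voiced → voiceless matches the voicing of the following /f/, identifying this as voicing assimilation.
The same holds elsewhere in the data: /b/ → [p] before /q/ (voiced → voiceless, matching voiceless); /ɟ/ → [c] before /ɸ/ (voiced → voiceless, matching voiceless) — only voicing changes, and always toward the following segment.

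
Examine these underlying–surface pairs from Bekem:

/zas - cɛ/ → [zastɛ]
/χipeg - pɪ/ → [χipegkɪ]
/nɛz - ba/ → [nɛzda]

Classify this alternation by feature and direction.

progressive place assimilation

The segment that alternates is /c/, which surfaces as [t] when adjacent to /s/.
The change palatal → alveolar matches the place of the preceding /s/, identifying this as place assimilation.
Manner and voice are unchanged, so the assimilation is partial, not total.
The same holds elsewhere in the data: /p/ → [k] after /g/ (bilabial → velar, matching velar); /b/ → [d] after /z/ (bilabial → alveolar, matching alveolar) — only place changes, and always toward the preceding segment.
The trigger is the preceding segment, so the direction is progressive (perseverative).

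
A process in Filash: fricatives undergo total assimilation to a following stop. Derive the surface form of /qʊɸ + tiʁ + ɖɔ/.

[qʊttiɖɖɔ]

/ɸ/ is the segment targeted by the rule; it sits immediately before /t/, so it assimilates completely and surfaces as [t].
At the second juncture, /ʁ/ likewise becomes [ɖ] adjacent to /ɖ/.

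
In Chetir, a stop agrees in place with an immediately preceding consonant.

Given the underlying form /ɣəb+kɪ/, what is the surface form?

The rule targets /k/ (voiceless velar stop), which sits after the trigger /b/ (bilabial).
Changing only its place to bilabial gives [p] — the voiceless bilabial stop.

[ɣəbpɪ]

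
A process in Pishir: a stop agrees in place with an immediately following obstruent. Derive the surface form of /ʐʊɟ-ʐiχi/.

/ɟ/ is a voiced palatal stop. The following trigger /ʐ/ is retroflex, so /ɟ/ must become retroflex as well.
A voiced retroflex stop is [ɖ], so the surface segment is [ɖ].

[ʐʊɖʐiχi]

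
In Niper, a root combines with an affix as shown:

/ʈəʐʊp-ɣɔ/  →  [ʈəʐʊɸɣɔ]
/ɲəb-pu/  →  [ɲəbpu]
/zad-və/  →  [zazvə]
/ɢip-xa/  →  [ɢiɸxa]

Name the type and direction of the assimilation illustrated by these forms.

The segment that alternates is /p/, which surfaces as [ɸ] when adjacent to /ɣ/.
The change stop → fricative matches the manner of the following /ɣ/, identifying this as manner assimilation.
Place and voice are unchanged, so the assimilation is partial, not total.
The same holds elsewhere in the data: /d/ → [z] before /v/ (stop → fricative, matching a fricative); /p/ → [ɸ] before /x/ (stop → fricative, matching a fricative) — only manner changes, and always toward the following segment.
No alternation appears in [ɲəbpu]: there the adjacent consonants already agree in manner (/b/ and /p/ are both stops), so this form is consistent with the same rule.
Since the segment that changes precedes the conditioning segment, the assimilation is regressive.

regressive manner assimilation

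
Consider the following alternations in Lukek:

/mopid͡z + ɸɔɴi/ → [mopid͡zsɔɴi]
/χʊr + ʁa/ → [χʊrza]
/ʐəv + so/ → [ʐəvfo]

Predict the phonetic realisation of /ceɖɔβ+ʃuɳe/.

[ceɖɔβɸuɳe]

The data show progressive place assimilation: /ɸ/ → [s] after /d͡z/; /ʁ/ → [z] after /r/; /s/ → [f] after /v/. In each pair only place changes, matching the preceding consonant, while manner and voice stay constant.
The rule targets /ʃ/ (voiceless postalveolar fricative), which sits after the trigger /β/ (bilabial).
A voiceless bilabial fricative is [ɸ], so the surface segment is [ɸ].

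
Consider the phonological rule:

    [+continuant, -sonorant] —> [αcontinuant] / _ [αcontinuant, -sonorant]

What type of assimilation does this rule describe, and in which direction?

regressive manner assimilation

The shared variable α links the value of [continuant] on the target to that of the neighbouring obstruent. [continuant] distinguishes stops from fricatives — a manner-of-articulation feature — so this is manner assimilation.
The conditioning segment sits to the right of the focus bar, meaning the trigger follows the segment that changes — regressive assimilation.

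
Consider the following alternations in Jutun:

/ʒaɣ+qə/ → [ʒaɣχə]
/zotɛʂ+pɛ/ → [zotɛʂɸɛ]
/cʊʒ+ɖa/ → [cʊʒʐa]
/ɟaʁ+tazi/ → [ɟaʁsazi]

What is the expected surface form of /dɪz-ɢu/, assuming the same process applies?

The data show progressive manner assimilation: /q/ → [χ] after /ɣ/; /p/ → [ɸ] after /ʂ/; /ɖ/ → [ʐ] after /ʒ/; /t/ → [s] after /ʁ/. In each pair only manner changes, matching the preceding consonant, while place and voice stay constant.
/ɢ/ is a voiced uvular stop. The preceding trigger /z/ is a fricative, so /ɢ/ must become a fricative as well.
Changing only its manner to fricative gives [ʁ] — the voiced uvular fricative.

[dɪzʁu]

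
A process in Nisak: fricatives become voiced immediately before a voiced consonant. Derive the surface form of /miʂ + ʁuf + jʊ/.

[miʐʁuvjʊ]

/ʂ/ is a voiceless retroflex fricative. The following trigger /ʁ/ is voiced, so /ʂ/ must become voiced as well.
The voiced retroflex fricative is [ʐ], so /ʂ/ → [ʐ].
At the second juncture, /f/ likewise becomes [v] adjacent to /j/.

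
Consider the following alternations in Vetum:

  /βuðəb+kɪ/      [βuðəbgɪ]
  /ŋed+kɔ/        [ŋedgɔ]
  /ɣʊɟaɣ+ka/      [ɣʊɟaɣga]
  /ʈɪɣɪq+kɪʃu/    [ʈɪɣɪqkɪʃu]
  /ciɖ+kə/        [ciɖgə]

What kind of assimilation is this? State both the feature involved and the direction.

progressive voicing assimilation

The segment that alternates is /k/, which surfaces as [g] when adjacent to /b/.
The change voiceless → voiced matches the voicing of the preceding /b/, identifying this as voicing assimilation.
Place and manner are unchanged, so the assimilation is partial, not total.
The same holds elsewhere in the data: /k/ → [g] after /d/ (voiceless → voiced, matching voiced); /k/ → [g] after /ɣ/ (voiceless → voiced, matching voiced); /k/ → [g] after /ɖ/ (voiceless → voiced, matching voiced) — only voicing changes, and always toward the preceding segment.
No alternation appears in [ʈɪɣɪqkɪʃu]: there the adjacent consonants already agree in voicing (/k/ and /q/ are both voiceless), so this form is consistent with the same rule.
The trigger is the preceding segment, so the direction is progressive (perseverative).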